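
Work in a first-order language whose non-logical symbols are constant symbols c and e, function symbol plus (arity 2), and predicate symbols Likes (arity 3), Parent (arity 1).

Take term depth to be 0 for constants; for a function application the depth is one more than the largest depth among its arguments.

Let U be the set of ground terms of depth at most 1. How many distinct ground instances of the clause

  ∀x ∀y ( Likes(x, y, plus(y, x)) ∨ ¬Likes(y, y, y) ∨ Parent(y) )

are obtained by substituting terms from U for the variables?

Ground terms of depth ≤ 1:
  Write N_k for the number of ground terms of depth ≤ k. A term of depth ≤ k is either a constant or a function symbol applied to arguments of depth ≤ k−1, so N_k = 2 + N_{k-1}^2.
  N_0 = 2
  N_1 = 2 + 2^2 = 6
  Explicitly: c, e, plus(c, c), plus(c, e), plus(e, c), plus(e, e).
So there are 6 ground terms available for substitution.
Each of x, y ranges independently over the available ground terms, and distinct assignments produce distinct instances.
Number of ground instances = 6^2 = 36.

36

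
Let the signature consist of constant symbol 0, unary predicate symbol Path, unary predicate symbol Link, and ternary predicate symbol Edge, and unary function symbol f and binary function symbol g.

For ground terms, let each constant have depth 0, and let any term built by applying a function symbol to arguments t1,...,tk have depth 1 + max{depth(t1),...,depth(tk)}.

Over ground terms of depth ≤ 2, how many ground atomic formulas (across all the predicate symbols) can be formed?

2223

First count ground terms of depth ≤ 2.
If N_k denotes the number of depth-≤k ground terms, the 1 constant gives N_0 = 1, and each function symbol of arity r contributes N_{k-1}^r new terms at level k: N_k = 1 + N_{k-1} + N_{k-1}^2.
N_0 = 1
N_1 = 1 + 1 + 1^2 = 3
N_2 = 1 + 3 + 3^2 = 13
So |H| = 13.
Ground atoms are formed by filling each argument slot of a predicate with a term from H, so an r-ary predicate gives |H|^r atoms:
  Path: 13;  Link: 13;  Edge: 13^3 = 2197
Total ground atoms: 13 + 13 + 2197 = 2223.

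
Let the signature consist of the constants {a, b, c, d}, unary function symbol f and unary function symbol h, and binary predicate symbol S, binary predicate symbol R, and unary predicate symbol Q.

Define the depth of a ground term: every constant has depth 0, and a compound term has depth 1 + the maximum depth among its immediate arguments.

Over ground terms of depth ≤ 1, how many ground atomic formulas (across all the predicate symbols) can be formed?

First count ground terms of depth ≤ 1.
Let N_k = |{terms of depth ≤ k}|. Then N_0 = 4 and N_k = 4 + N_{k-1} + N_{k-1} for k ≥ 1 (one summand per function symbol, arity giving the exponent).
N_0 = 4
N_1 = 4 + 4 + 4 = 12
So |H| = 12.
Ground atoms are formed by filling each argument slot of a predicate with a term from H, so an r-ary predicate gives |H|^r atoms:
  S: 12^2 = 144;  R: 12^2 = 144;  Q: 12
Total ground atoms: 144 + 144 + 12 = 300.

300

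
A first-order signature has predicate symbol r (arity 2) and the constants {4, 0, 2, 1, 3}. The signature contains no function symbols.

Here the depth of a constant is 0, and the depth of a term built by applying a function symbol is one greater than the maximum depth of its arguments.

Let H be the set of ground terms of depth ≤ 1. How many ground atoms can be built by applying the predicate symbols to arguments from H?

25

First count ground terms of depth ≤ 1.
With no function symbols every ground term is a constant, so there are exactly 5 ground terms at every depth bound.
N_0 = 5
N_1 = 5
So |H| = 5.
Each predicate of arity r yields |H|^r ground atoms (one per choice of an r-tuple from H):
  r: 5^2 = 25
Total ground atoms: 25.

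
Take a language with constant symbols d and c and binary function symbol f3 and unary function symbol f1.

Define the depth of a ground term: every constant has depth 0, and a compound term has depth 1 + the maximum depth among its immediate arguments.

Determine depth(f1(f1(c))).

2

depth(f1(c)) = 1 + depth(c) = 1 + 0 = 1
depth(f1(f1(c))) = 1 + depth(f1(c)) = 1 + 1 = 2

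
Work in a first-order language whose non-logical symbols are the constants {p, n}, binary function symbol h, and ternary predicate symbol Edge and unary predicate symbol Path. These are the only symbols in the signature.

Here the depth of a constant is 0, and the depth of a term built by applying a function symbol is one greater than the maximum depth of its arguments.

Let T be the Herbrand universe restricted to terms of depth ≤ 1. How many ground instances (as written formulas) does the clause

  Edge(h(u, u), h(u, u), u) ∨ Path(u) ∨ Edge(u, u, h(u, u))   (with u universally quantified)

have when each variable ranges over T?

6

Ground terms of depth ≤ 1:
  If N_k denotes the number of depth-≤k ground terms, the 2 constants give N_0 = 2, and each function symbol of arity r contributes N_{k-1}^r new terms at level k: N_k = 2 + N_{k-1}^2.
  N_0 = 2
  N_1 = 2 + 2^2 = 6
So there are 6 ground terms available for substitution.
The body mentions the single quantified variable u; since ground terms form a free algebra, no two substitutions collapse to the same formula.
Number of ground instances = 6.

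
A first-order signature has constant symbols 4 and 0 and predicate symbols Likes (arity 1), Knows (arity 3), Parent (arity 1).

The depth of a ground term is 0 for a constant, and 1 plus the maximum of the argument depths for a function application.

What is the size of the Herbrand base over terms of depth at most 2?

12

First count ground terms of depth ≤ 2.
With no function symbols every ground term is a constant, so there are exactly 2 ground terms at every depth bound.
N_0 = 2
N_1 = 2
N_2 = 2
Explicitly: 4, 0.
So |H| = 2.
For each predicate symbol, the number of ground atoms is |H| raised to its arity; summing:
  Likes: 2;  Knows: 2^3 = 8;  Parent: 2
Total ground atoms: 2 + 8 + 2 = 12.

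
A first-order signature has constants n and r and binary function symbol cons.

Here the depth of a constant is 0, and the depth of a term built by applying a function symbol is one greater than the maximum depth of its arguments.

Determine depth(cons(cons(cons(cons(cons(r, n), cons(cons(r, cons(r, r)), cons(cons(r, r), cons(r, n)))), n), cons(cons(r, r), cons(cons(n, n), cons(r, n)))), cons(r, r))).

7

depth(cons(r, n)) = 1 + max(0, 0) = 1
depth(cons(r, r)) = 1 + max(0, 0) = 1
depth(cons(r, cons(r, r))) = 1 + max(0, 1) = 2
depth(cons(cons(r, r), cons(r, n))) = 1 + max(1, 1) = 2
depth(cons(cons(r, cons(r, r)), cons(cons(r, r), cons(r, n)))) = 1 + max(2, 2) = 3
depth(cons(cons(r, n), cons(cons(r, cons(r, r)), cons(cons(r, r), cons(r, n))))) = 1 + max(1, 3) = 4
depth(cons(cons(cons(r, n), cons(cons(r, cons(r, r)), cons(cons(r, r), cons(r, n)))), n)) = 1 + max(4, 0) = 5
depth(cons(n, n)) = 1 + max(0, 0) = 1
depth(cons(cons(n, n), cons(r, n))) = 1 + max(1, 1) = 2
depth(cons(cons(r, r), cons(cons(n, n), cons(r, n)))) = 1 + max(1, 2) = 3
depth(cons(cons(cons(cons(r, n), cons(cons(r, cons(r, r)), cons(cons(r, r), cons(r, n)))), n), cons(cons(r, r), cons(cons(n, n), cons(r, n))))) = 1 + max(5, 3) = 6
depth(cons(cons(cons(cons(cons(r, n), cons(cons(r, cons(r, r)), cons(cons(r, r), cons(r, n)))), n), cons(cons(r, r), cons(cons(n, n), cons(r, n)))), cons(r, r))) = 1 + max(6, 1) = 7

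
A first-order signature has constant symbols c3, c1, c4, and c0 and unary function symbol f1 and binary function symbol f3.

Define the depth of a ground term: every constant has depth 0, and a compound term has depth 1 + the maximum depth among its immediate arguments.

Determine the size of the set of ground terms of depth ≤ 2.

604

Let N_k = |{terms of depth ≤ k}|. Then N_0 = 4 and N_k = 4 + N_{k-1} + N_{k-1}^2 for k ≥ 1 (one summand per function symbol, arity giving the exponent).
N_0 = 4
N_1 = 4 + 4 + 4^2 = 24
N_2 = 4 + 24 + 24^2 = 604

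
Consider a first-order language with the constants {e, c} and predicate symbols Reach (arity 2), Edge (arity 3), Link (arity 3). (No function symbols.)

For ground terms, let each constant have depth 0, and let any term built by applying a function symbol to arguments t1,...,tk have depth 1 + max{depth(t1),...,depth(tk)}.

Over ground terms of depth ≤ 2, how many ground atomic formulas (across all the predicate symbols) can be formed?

First count ground terms of depth ≤ 2.
With no function symbols every ground term is a constant, so there are exactly 2 ground terms at every depth bound.
N_0 = 2
N_1 = 2
N_2 = 2
So |H| = 2.
Ground atoms are formed by filling each argument slot of a predicate with a term from H, so an r-ary predicate gives |H|^r atoms:
  Reach: 2^2 = 4;  Edge: 2^3 = 8;  Link: 2^3 = 8
Total ground atoms: 4 + 8 + 8 = 20.

20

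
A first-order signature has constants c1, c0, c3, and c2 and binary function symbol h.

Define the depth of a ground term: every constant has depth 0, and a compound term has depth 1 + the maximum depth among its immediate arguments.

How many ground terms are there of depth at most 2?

Count level by level. With function symbols h/2, the terms of depth ≤ k are the 4 constants together with each function applied to depth-≤(k−1) tuples, so N_k = 4 + N_{k-1}^2.
N_0 = 4
N_1 = 4 + 4^2 = 20
N_2 = 4 + 20^2 = 404

404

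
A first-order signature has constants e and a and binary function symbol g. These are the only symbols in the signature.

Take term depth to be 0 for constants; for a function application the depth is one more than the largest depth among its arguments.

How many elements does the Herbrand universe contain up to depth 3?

1446

Count level by level. With function symbols g/2, the terms of depth ≤ k are the 2 constants together with each function applied to depth-≤(k−1) tuples, so N_k = 2 + N_{k-1}^2.
N_0 = 2
N_1 = 2 + 2^2 = 6
N_2 = 2 + 6^2 = 38
N_3 = 2 + 38^2 = 1446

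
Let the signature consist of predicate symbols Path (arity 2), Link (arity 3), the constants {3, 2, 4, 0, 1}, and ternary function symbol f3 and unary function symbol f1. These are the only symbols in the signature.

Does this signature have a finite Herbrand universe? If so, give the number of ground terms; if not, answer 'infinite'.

infinite

The signature has at least one function symbol (f3, arity 3) and at least one constant (3).
Iterating f3 gives infinitely many distinct ground terms: 3, f3(3, 3, 3), f3(f3(3, 3, 3), f3(3, 3, 3), f3(3, 3, 3)), ...
So the Herbrand universe is infinite.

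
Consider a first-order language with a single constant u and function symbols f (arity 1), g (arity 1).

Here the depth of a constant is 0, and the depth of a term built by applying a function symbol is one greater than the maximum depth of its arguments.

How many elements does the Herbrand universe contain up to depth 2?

7

Count level by level. With function symbols f/1, g/1, the terms of depth ≤ k are the 1 constant together with each function applied to depth-≤(k−1) tuples, so N_k = 1 + N_{k-1} + N_{k-1}.
N_0 = 1
N_1 = 1 + 1 + 1 = 3
N_2 = 1 + 3 + 3 = 7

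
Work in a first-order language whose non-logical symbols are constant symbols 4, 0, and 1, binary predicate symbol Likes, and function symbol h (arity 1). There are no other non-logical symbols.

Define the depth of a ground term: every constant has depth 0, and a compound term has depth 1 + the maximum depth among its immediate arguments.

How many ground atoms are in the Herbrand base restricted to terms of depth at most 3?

First count ground terms of depth ≤ 3.
If N_k denotes the number of depth-≤k ground terms, the 3 constants give N_0 = 3, and each function symbol of arity r contributes N_{k-1}^r new terms at level k: N_k = 3 + N_{k-1}.
N_0 = 3
N_1 = 3 + 3 = 6
N_2 = 3 + 6 = 9
N_3 = 3 + 9 = 12
Explicitly: 4, 0, 1, h(4), h(0), h(1), h(h(4)), h(h(0)), h(h(1)), h(h(h(4))), h(h(h(0))), h(h(h(1))).
So |H| = 12.
For each predicate symbol, the number of ground atoms is |H| raised to its arity; summing:
  Likes: 12^2 = 144
Total ground atoms: 144.

144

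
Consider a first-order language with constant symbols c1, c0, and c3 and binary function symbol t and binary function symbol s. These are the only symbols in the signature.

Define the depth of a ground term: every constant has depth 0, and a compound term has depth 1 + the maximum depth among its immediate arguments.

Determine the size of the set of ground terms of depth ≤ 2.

Count level by level. With function symbols t/2, s/2, the terms of depth ≤ k are the 3 constants together with each function applied to depth-≤(k−1) tuples, so N_k = 3 + N_{k-1}^2 + N_{k-1}^2.
N_0 = 3
N_1 = 3 + 3^2 + 3^2 = 21
N_2 = 3 + 21^2 + 21^2 = 885

885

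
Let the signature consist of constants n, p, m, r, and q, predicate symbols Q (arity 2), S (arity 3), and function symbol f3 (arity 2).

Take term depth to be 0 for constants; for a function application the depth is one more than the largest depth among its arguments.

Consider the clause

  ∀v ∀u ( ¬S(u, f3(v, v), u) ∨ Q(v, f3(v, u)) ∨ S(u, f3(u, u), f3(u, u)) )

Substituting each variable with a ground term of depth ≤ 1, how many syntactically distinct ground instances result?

Ground terms of depth ≤ 1:
  If N_k denotes the number of depth-≤k ground terms, the 5 constants give N_0 = 5, and each function symbol of arity r contributes N_{k-1}^r new terms at level k: N_k = 5 + N_{k-1}^2.
  N_0 = 5
  N_1 = 5 + 5^2 = 30
So there are 30 ground terms available for substitution.
There are 2 variables to instantiate (v, u), each occurring in at least one literal, so different choices give different ground instances.
Number of ground instances = 30^2 = 900.

900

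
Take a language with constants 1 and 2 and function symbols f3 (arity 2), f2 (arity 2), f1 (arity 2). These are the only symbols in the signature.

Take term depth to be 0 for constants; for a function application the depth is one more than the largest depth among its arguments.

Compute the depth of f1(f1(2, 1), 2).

depth(f1(2, 1)) = 1 + max(0, 0) = 1
depth(f1(f1(2, 1), 2)) = 1 + max(1, 0) = 2

2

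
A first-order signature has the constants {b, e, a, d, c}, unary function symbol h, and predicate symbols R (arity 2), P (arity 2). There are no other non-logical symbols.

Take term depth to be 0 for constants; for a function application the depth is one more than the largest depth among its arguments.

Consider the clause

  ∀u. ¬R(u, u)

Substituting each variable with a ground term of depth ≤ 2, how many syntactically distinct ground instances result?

Ground terms of depth ≤ 2:
  Count level by level. With function symbols h/1, the terms of depth ≤ k are the 5 constants together with each function applied to depth-≤(k−1) tuples, so N_k = 5 + N_{k-1}.
  N_0 = 5
  N_1 = 5 + 5 = 10
  N_2 = 5 + 10 = 15
So there are 15 ground terms available for substitution.
The variable u ranges independently over the available ground terms, and distinct assignments produce distinct instances.
Number of ground instances = 15.

15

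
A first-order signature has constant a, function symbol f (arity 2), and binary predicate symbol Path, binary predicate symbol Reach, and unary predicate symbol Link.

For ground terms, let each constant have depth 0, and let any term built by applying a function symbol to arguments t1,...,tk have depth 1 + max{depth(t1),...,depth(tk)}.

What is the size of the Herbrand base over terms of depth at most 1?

First count ground terms of depth ≤ 1.
Let N_k = |{terms of depth ≤ k}|. Then N_0 = 1 and N_k = 1 + N_{k-1}^2 for k ≥ 1 (one summand per function symbol, arity giving the exponent).
N_0 = 1
N_1 = 1 + 1^2 = 2
Explicitly: a, f(a, a).
So |H| = 2.
Ground atoms are formed by filling each argument slot of a predicate with a term from H, so an r-ary predicate gives |H|^r atoms:
  Path: 2^2 = 4;  Reach: 2^2 = 4;  Link: 2
Total ground atoms: 4 + 4 + 2 = 10.

10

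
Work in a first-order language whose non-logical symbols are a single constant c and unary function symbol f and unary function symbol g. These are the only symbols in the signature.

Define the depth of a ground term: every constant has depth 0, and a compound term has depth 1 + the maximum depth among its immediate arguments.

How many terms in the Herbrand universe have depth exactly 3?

If N_k denotes the number of depth-≤k ground terms, the 1 constant gives N_0 = 1, and each function symbol of arity r contributes N_{k-1}^r new terms at level k: N_k = 1 + N_{k-1} + N_{k-1}.
N_0 = 1
N_1 = 1 + 1 + 1 = 3
N_2 = 1 + 3 + 3 = 7
N_3 = 1 + 7 + 7 = 15
Terms of depth exactly 3: N_3 − N_2 = 15 − 7 = 8.

8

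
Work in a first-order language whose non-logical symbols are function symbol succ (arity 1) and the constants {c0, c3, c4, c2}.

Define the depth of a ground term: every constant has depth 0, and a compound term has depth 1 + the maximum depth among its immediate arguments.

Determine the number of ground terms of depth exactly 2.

4

Write N_k for the number of ground terms of depth ≤ k. A term of depth ≤ k is either a constant or a function symbol applied to arguments of depth ≤ k−1, so N_k = 4 + N_{k-1}.
N_0 = 4
N_1 = 4 + 4 = 8
N_2 = 4 + 8 = 12
Terms of depth exactly 2: N_2 − N_1 = 12 − 8 = 4.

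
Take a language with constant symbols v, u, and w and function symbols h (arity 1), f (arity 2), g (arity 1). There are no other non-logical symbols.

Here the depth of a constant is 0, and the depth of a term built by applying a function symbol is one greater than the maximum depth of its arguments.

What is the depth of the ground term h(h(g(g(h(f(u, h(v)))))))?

depth(h(v)) = 1 + depth(v) = 1 + 0 = 1
depth(f(u, h(v))) = 1 + max(0, 1) = 2
depth(h(f(u, h(v)))) = 1 + depth(f(u, h(v))) = 1 + 2 = 3
depth(g(h(f(u, h(v))))) = 1 + depth(h(f(u, h(v)))) = 1 + 3 = 4
depth(g(g(h(f(u, h(v)))))) = 1 + depth(g(h(f(u, h(v))))) = 1 + 4 = 5
depth(h(g(g(h(f(u, h(v))))))) = 1 + depth(g(g(h(f(u, h(v)))))) = 1 + 5 = 6
depth(h(h(g(g(h(f(u, h(v)))))))) = 1 + depth(h(g(g(h(f(u, h(v))))))) = 1 + 6 = 7

7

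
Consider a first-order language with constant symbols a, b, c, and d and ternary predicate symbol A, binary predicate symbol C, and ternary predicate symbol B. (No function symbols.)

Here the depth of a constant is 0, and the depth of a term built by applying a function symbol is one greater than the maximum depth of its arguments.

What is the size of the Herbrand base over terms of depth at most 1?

First count ground terms of depth ≤ 1.
With no function symbols every ground term is a constant, so there are exactly 4 ground terms at every depth bound.
N_0 = 4
N_1 = 4
So |H| = 4.
Each predicate of arity r yields |H|^r ground atoms (one per choice of an r-tuple from H):
  A: 4^3 = 64;  C: 4^2 = 16;  B: 4^3 = 64
Total ground atoms: 64 + 16 + 64 = 144.

144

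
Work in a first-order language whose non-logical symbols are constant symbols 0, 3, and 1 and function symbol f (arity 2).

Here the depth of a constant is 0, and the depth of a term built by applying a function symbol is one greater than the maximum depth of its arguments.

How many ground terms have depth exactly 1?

9

If N_k denotes the number of depth-≤k ground terms, the 3 constants give N_0 = 3, and each function symbol of arity r contributes N_{k-1}^r new terms at level k: N_k = 3 + N_{k-1}^2.
N_0 = 3
N_1 = 3 + 3^2 = 12
Terms of depth exactly 1: N_1 − N_0 = 12 − 3 = 9.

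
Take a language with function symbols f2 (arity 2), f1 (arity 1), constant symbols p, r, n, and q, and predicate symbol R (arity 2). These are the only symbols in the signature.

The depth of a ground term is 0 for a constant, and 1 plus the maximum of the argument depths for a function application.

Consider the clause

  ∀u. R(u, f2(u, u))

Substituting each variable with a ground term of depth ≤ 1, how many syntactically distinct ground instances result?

24

Ground terms of depth ≤ 1:
  Count level by level. With function symbols f2/2, f1/1, the terms of depth ≤ k are the 4 constants together with each function applied to depth-≤(k−1) tuples, so N_k = 4 + N_{k-1}^2 + N_{k-1}.
  N_0 = 4
  N_1 = 4 + 4^2 + 4 = 24
So there are 24 ground terms available for substitution.
The clause has 1 distinct variable (u), which appears in the body. In the free term algebra distinct substitutions yield syntactically distinct ground instances.
Number of ground instances = 24.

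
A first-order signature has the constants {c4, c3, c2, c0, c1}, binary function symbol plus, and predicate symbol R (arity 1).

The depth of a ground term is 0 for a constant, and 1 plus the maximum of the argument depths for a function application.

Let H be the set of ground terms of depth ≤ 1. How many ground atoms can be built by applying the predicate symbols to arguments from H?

First count ground terms of depth ≤ 1.
Let N_k = |{terms of depth ≤ k}|. Then N_0 = 5 and N_k = 5 + N_{k-1}^2 for k ≥ 1 (one summand per function symbol, arity giving the exponent).
N_0 = 5
N_1 = 5 + 5^2 = 30
So |H| = 30.
Each predicate of arity r yields |H|^r ground atoms (one per choice of an r-tuple from H):
  R: 30
Total ground atoms: 30.

30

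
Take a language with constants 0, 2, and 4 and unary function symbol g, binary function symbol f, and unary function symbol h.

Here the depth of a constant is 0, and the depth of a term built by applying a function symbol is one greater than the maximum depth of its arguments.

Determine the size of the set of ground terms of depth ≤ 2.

If N_k denotes the number of depth-≤k ground terms, the 3 constants give N_0 = 3, and each function symbol of arity r contributes N_{k-1}^r new terms at level k: N_k = 3 + N_{k-1} + N_{k-1}^2 + N_{k-1}.
N_0 = 3
N_1 = 3 + 3 + 3^2 + 3 = 18
N_2 = 3 + 18 + 18^2 + 18 = 363

363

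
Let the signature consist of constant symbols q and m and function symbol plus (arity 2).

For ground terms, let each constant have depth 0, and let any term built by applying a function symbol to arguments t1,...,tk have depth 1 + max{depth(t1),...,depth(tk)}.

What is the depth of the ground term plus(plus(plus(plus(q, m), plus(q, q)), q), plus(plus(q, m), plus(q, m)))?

depth(plus(q, m)) = 1 + max(0, 0) = 1
depth(plus(q, q)) = 1 + max(0, 0) = 1
depth(plus(plus(q, m), plus(q, q))) = 1 + max(1, 1) = 2
depth(plus(plus(plus(q, m), plus(q, q)), q)) = 1 + max(2, 0) = 3
depth(plus(plus(q, m), plus(q, m))) = 1 + max(1, 1) = 2
depth(plus(plus(plus(plus(q, m), plus(q, q)), q), plus(plus(q, m), plus(q, m)))) = 1 + max(3, 2) = 4

4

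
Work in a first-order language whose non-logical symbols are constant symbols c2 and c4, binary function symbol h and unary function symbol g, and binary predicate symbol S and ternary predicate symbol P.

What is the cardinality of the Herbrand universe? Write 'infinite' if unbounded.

The signature has at least one function symbol (h, arity 2) and at least one constant (c2).
Iterating h gives infinitely many distinct ground terms: c2, h(c2, c2), h(h(c2, c2), h(c2, c2)), ...
So the Herbrand universe is infinite.

infinite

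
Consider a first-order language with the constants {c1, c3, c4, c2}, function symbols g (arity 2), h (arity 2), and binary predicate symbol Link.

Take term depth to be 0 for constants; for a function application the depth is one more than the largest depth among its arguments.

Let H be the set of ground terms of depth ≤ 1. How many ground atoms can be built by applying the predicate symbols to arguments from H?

First count ground terms of depth ≤ 1.
Let N_k count ground terms of depth at most k. Each non-constant term of depth ≤ k is some function symbol applied to depth-≤(k−1) arguments, giving N_k = 4 + N_{k-1}^2 + N_{k-1}^2.
N_0 = 4
N_1 = 4 + 4^2 + 4^2 = 36
So |H| = 36.
Ground atoms are formed by filling each argument slot of a predicate with a term from H, so an r-ary predicate gives |H|^r atoms:
  Link: 36^2 = 1296
Total ground atoms: 1296.

1296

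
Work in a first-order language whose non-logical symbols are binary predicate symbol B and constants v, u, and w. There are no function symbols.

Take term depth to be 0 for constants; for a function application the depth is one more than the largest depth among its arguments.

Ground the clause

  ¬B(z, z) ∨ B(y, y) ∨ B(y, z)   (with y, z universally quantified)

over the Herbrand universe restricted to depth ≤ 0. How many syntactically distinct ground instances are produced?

9

Ground terms of depth ≤ 0:
  With no function symbols every ground term is a constant, so there are exactly 3 ground terms at every depth bound.
  N_0 = 3
  Explicitly: v, u, w.
So there are 3 ground terms available for substitution.
The clause has 2 distinct variables (y, z), each appearing in the body. In the free term algebra distinct substitutions yield syntactically distinct ground instances.
Number of ground instances = 3^2 = 9.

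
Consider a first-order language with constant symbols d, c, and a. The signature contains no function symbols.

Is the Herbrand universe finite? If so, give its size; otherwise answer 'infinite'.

3

There are no function symbols, so every ground term is one of the 3 constants.
The Herbrand universe is {d, c, a}, which is finite with 3 elements.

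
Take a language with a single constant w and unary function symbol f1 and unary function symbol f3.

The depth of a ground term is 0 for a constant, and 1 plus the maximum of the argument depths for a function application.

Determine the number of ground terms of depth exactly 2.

If N_k denotes the number of depth-≤k ground terms, the 1 constant gives N_0 = 1, and each function symbol of arity r contributes N_{k-1}^r new terms at level k: N_k = 1 + N_{k-1} + N_{k-1}.
N_0 = 1
N_1 = 1 + 1 + 1 = 3
N_2 = 1 + 3 + 3 = 7
Terms of depth exactly 2: N_2 − N_1 = 7 − 3 = 4.

4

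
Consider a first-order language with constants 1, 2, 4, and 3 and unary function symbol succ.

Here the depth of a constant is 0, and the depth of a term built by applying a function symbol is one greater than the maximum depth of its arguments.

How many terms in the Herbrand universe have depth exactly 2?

4

Count level by level. With function symbols succ/1, the terms of depth ≤ k are the 4 constants together with each function applied to depth-≤(k−1) tuples, so N_k = 4 + N_{k-1}.
N_0 = 4
N_1 = 4 + 4 = 8
N_2 = 4 + 8 = 12
Terms of depth exactly 2: N_2 − N_1 = 12 − 8 = 4.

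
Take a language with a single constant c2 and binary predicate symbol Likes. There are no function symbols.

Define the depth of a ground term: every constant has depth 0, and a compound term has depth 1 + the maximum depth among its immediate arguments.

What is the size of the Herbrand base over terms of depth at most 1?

First count ground terms of depth ≤ 1.
With no function symbols every ground term is a constant, so there is exactly 1 ground term at every depth bound.
N_0 = 1
N_1 = 1
So |H| = 1.
Each predicate of arity r yields |H|^r ground atoms (one per choice of an r-tuple from H):
  Likes: 1^2 = 1
Total ground atoms: 1.

1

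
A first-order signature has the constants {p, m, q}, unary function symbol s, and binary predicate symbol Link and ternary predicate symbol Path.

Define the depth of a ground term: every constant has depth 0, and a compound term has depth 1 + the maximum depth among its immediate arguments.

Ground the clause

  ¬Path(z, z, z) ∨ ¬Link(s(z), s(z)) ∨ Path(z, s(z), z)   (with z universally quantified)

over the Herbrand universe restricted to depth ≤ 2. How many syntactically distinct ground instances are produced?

9

Ground terms of depth ≤ 2:
  Count level by level. With function symbols s/1, the terms of depth ≤ k are the 3 constants together with each function applied to depth-≤(k−1) tuples, so N_k = 3 + N_{k-1}.
  N_0 = 3
  N_1 = 3 + 3 = 6
  N_2 = 3 + 6 = 9
So there are 9 ground terms available for substitution.
The body mentions the single quantified variable z; since ground terms form a free algebra, no two substitutions collapse to the same formula.
Number of ground instances = 9.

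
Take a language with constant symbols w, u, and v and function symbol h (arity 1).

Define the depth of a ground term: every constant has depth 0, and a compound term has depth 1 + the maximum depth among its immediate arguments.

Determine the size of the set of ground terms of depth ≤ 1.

6

Let N_k count ground terms of depth at most k. Each non-constant term of depth ≤ k is some function symbol applied to depth-≤(k−1) arguments, giving N_k = 3 + N_{k-1}.
N_0 = 3
N_1 = 3 + 3 = 6
Explicitly: w, u, v, h(w), h(u), h(v).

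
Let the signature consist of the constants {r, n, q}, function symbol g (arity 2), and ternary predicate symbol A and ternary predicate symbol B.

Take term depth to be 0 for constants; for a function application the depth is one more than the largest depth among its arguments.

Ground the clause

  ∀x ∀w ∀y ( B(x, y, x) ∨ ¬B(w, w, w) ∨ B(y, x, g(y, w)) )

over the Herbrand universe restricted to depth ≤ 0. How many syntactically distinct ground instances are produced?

Ground terms of depth ≤ 0:
  If N_k denotes the number of depth-≤k ground terms, the 3 constants give N_0 = 3, and each function symbol of arity r contributes N_{k-1}^r new terms at level k: N_k = 3 + N_{k-1}^2.
  N_0 = 3
So there are 3 ground terms available for substitution.
The clause has 3 distinct variables (x, w, y), each appearing in the body. In the free term algebra distinct substitutions yield syntactically distinct ground instances.
Number of ground instances = 3^3 = 27.

27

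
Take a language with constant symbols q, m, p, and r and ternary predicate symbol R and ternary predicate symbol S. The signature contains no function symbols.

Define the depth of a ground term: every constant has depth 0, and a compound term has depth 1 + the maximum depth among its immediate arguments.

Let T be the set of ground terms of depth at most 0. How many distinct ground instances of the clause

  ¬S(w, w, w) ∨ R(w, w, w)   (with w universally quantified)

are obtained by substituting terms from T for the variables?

Ground terms of depth ≤ 0:
  With no function symbols every ground term is a constant, so there are exactly 4 ground terms at every depth bound.
  N_0 = 4
So there are 4 ground terms available for substitution.
The variable w ranges independently over the available ground terms, and distinct assignments produce distinct instances.
Number of ground instances = 4.

4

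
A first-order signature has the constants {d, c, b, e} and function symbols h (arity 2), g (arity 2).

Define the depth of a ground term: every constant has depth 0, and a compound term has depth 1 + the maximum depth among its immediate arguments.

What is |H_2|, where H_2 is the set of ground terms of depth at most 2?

2596

Write N_k for the number of ground terms of depth ≤ k. A term of depth ≤ k is either a constant or a function symbol applied to arguments of depth ≤ k−1, so N_k = 4 + N_{k-1}^2 + N_{k-1}^2.
N_0 = 4
N_1 = 4 + 4^2 + 4^2 = 36
N_2 = 4 + 36^2 + 36^2 = 2596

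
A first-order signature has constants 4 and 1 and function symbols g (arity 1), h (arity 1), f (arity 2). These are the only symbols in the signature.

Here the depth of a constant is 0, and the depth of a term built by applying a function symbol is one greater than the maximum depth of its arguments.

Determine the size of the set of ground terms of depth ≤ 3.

Count level by level. With function symbols g/1, h/1, f/2, the terms of depth ≤ k are the 2 constants together with each function applied to depth-≤(k−1) tuples, so N_k = 2 + N_{k-1} + N_{k-1} + N_{k-1}^2.
N_0 = 2
N_1 = 2 + 2 + 2 + 2^2 = 10
N_2 = 2 + 10 + 10 + 10^2 = 122
N_3 = 2 + 122 + 122 + 122^2 = 15130

15130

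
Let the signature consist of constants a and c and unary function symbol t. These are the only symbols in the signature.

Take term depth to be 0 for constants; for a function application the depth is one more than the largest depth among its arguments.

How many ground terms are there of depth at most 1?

4

Count level by level. With function symbols t/1, the terms of depth ≤ k are the 2 constants together with each function applied to depth-≤(k−1) tuples, so N_k = 2 + N_{k-1}.
N_0 = 2
N_1 = 2 + 2 = 4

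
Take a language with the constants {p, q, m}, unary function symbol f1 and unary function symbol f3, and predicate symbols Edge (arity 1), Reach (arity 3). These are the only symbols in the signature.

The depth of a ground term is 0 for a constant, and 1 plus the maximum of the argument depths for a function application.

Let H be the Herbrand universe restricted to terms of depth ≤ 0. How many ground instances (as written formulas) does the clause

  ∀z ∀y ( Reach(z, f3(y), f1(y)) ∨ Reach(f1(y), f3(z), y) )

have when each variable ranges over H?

Ground terms of depth ≤ 0:
  Let N_k count ground terms of depth at most k. Each non-constant term of depth ≤ k is some function symbol applied to depth-≤(k−1) arguments, giving N_k = 3 + N_{k-1} + N_{k-1}.
  N_0 = 3
So there are 3 ground terms available for substitution.
The clause has 2 distinct variables (z, y), each appearing in the body. In the free term algebra distinct substitutions yield syntactically distinct ground instances.
Number of ground instances = 3^2 = 9.

9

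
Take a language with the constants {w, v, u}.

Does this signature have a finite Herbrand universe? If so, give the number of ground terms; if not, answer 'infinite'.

There are no function symbols, so every ground term is one of the 3 constants.
The Herbrand universe is {w, v, u}, which is finite with 3 elements.

3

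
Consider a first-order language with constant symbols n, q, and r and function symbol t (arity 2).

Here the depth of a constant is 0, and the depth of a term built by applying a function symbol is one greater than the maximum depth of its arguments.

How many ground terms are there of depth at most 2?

Write N_k for the number of ground terms of depth ≤ k. A term of depth ≤ k is either a constant or a function symbol applied to arguments of depth ≤ k−1, so N_k = 3 + N_{k-1}^2.
N_0 = 3
N_1 = 3 + 3^2 = 12
N_2 = 3 + 12^2 = 147

147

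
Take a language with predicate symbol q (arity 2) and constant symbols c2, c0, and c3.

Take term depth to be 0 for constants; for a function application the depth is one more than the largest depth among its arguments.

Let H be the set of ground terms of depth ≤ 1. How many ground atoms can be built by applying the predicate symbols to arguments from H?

9

First count ground terms of depth ≤ 1.
With no function symbols every ground term is a constant, so there are exactly 3 ground terms at every depth bound.
N_0 = 3
N_1 = 3
Explicitly: c2, c0, c3.
So |H| = 3.
Ground atoms are formed by filling each argument slot of a predicate with a term from H, so an r-ary predicate gives |H|^r atoms:
  q: 3^2 = 9
Total ground atoms: 9.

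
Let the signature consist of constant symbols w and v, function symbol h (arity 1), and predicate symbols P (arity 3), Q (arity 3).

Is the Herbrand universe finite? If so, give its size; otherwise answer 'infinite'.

infinite

The signature has at least one function symbol (h, arity 1) and at least one constant (w).
Iterating h gives infinitely many distinct ground terms: w, h(w), h(h(w)), ...
So the Herbrand universe is infinite.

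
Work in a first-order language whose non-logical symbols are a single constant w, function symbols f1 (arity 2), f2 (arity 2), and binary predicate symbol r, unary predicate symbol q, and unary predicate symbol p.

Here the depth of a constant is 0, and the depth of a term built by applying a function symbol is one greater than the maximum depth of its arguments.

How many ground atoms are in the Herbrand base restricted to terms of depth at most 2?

399

First count ground terms of depth ≤ 2.
If N_k denotes the number of depth-≤k ground terms, the 1 constant gives N_0 = 1, and each function symbol of arity r contributes N_{k-1}^r new terms at level k: N_k = 1 + N_{k-1}^2 + N_{k-1}^2.
N_0 = 1
N_1 = 1 + 1^2 + 1^2 = 3
N_2 = 1 + 3^2 + 3^2 = 19
So |H| = 19.
For each predicate symbol, the number of ground atoms is |H| raised to its arity; summing:
  r: 19^2 = 361;  q: 19;  p: 19
Total ground atoms: 361 + 19 + 19 = 399.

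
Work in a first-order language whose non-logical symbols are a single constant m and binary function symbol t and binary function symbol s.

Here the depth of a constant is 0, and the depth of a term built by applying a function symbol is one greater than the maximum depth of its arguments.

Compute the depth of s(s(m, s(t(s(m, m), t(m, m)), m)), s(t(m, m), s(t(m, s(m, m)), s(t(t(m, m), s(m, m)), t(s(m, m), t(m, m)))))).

6

depth(s(m, m)) = 1 + max(0, 0) = 1
depth(t(m, m)) = 1 + max(0, 0) = 1
depth(t(s(m, m), t(m, m))) = 1 + max(1, 1) = 2
depth(s(t(s(m, m), t(m, m)), m)) = 1 + max(2, 0) = 3
depth(s(m, s(t(s(m, m), t(m, m)), m))) = 1 + max(0, 3) = 4
depth(t(m, s(m, m))) = 1 + max(0, 1) = 2
depth(t(t(m, m), s(m, m))) = 1 + max(1, 1) = 2
depth(s(t(t(m, m), s(m, m)), t(s(m, m), t(m, m)))) = 1 + max(2, 2) = 3
depth(s(t(m, s(m, m)), s(t(t(m, m), s(m, m)), t(s(m, m), t(m, m))))) = 1 + max(2, 3) = 4
depth(s(t(m, m), s(t(m, s(m, m)), s(t(t(m, m), s(m, m)), t(s(m, m), t(m, m)))))) = 1 + max(1, 4) = 5
depth(s(s(m, s(t(s(m, m), t(m, m)), m)), s(t(m, m), s(t(m, s(m, m)), s(t(t(m, m), s(m, m)), t(s(m, m), t(m, m))))))) = 1 + max(4, 5) = 6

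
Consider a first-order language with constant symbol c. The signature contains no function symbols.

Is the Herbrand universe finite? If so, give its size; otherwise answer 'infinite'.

There are no function symbols, so the only ground term is the single constant.
The Herbrand universe is {c}, finite with 1 element.

1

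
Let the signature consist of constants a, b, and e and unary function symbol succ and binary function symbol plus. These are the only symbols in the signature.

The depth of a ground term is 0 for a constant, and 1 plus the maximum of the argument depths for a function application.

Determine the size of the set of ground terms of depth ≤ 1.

15

Let N_k count ground terms of depth at most k. Each non-constant term of depth ≤ k is some function symbol applied to depth-≤(k−1) arguments, giving N_k = 3 + N_{k-1} + N_{k-1}^2.
N_0 = 3
N_1 = 3 + 3 + 3^2 = 15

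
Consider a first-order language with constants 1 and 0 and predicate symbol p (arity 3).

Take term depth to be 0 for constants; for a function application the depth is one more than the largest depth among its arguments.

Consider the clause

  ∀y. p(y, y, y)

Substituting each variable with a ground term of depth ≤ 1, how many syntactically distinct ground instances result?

2

Ground terms of depth ≤ 1:
  With no function symbols every ground term is a constant, so there are exactly 2 ground terms at every depth bound.
  N_0 = 2
  N_1 = 2
  Explicitly: 1, 0.
So there are 2 ground terms available for substitution.
There is 1 variable to instantiate (y),  occurring in at least one literal, so different choices give different ground instances.
Number of ground instances = 2.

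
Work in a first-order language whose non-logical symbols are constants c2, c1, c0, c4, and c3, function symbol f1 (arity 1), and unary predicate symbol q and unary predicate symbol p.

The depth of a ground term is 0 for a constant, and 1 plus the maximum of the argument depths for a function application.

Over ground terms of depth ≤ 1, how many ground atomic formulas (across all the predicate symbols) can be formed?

First count ground terms of depth ≤ 1.
If N_k denotes the number of depth-≤k ground terms, the 5 constants give N_0 = 5, and each function symbol of arity r contributes N_{k-1}^r new terms at level k: N_k = 5 + N_{k-1}.
N_0 = 5
N_1 = 5 + 5 = 10
Explicitly: c2, c1, c0, c4, c3, f1(c2), f1(c1), f1(c0), f1(c4), f1(c3).
So |H| = 10.
Each predicate of arity r yields |H|^r ground atoms (one per choice of an r-tuple from H):
  q: 10;  p: 10
Total ground atoms: 10 + 10 = 20.

20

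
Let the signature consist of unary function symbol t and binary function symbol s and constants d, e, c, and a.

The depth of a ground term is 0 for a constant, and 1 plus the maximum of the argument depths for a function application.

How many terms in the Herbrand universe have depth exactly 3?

364820

Let N_k count ground terms of depth at most k. Each non-constant term of depth ≤ k is some function symbol applied to depth-≤(k−1) arguments, giving N_k = 4 + N_{k-1} + N_{k-1}^2.
N_0 = 4
N_1 = 4 + 4 + 4^2 = 24
N_2 = 4 + 24 + 24^2 = 604
N_3 = 4 + 604 + 604^2 = 365424
Terms of depth exactly 3: N_3 − N_2 = 365424 − 604 = 364820.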